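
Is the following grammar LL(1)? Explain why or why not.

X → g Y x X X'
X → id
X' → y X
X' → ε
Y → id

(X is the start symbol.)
No. Predict set conflict for X': { 'y' }

A grammar is LL(1) if for each non-terminal N with multiple productions, the predict sets of those productions are pairwise disjoint, where PREDICT(N → α) = (FIRST(α) \ {ε}) ∪ (FOLLOW(N) if α ⇒* ε).

Relevant sets:
  FOLLOW(X') = { $, 'y' }

For X:
  PREDICT(X → g Y x X X') = { 'g' }
  PREDICT(X → id) = { 'id' }
For X':
  PREDICT(X' → y X) = { 'y' }
  PREDICT(X' → ε) = { $, 'y' }
Y has a single production, so nothing to check there.

Conflict found: Predict set conflict for X': { 'y' }
The grammar is NOT LL(1).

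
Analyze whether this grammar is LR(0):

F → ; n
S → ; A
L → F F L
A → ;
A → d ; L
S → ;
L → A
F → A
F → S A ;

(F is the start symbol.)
Augment with F' → F and build the canonical LR(0) collection (I0 = CLOSURE({[F' → . F]}), then GOTO on every symbol after a dot until no new states appear). It has 17 states:
  I0: { [A → . ;], [A → . d ; L], [F → . ; n], [F → . A], [F → . S A ;], [F' → . F], [S → . ; A], [S → . ;] }  — shift
  I1: { [A → . ;], [A → . d ; L], [A → ; .], [F → ; . n], [S → ; . A], [S → ; .] }  — shift, 2 reduces
  I2: { [F → A .] }  — reduce
  I3: { [F' → F .] }  — accept
  I4: { [A → . ;], [A → . d ; L], [F → S . A ;] }  — shift
  I5: { [A → d . ; L] }  — shift
  I6: { [A → . ;], [A → . d ; L], [A → d ; . L], [F → . ; n], [F → . A], [F → . S A ;], [L → . A], [L → . F F L], [S → . ; A], [S → . ;] }  — shift
  I7: { [F → A .], [L → A .] }  — 2 reduces
  I8: { [A → . ;], [A → . d ; L], [F → . ; n], [F → . A], [F → . S A ;], [L → F . F L], [S → . ; A], [S → . ;] }  — shift
  I9: { [A → d ; L .] }  — reduce
  I10: { [A → . ;], [A → . d ; L], [F → . ; n], [F → . A], [F → . S A ;], [L → . A], [L → . F F L], [L → F F . L], [S → . ; A], [S → . ;] }  — shift
  I11: { [L → F F L .] }  — reduce
  I12: { [A → ; .] }  — reduce
  I13: { [F → S A . ;] }  — shift
  I14: { [F → S A ; .] }  — reduce
  I15: { [S → ; A .] }  — reduce
  I16: { [F → ; n .] }  — reduce

Conflict in state I1:
  Shift-reduce conflict between [A → ; .] and [A → . ;]
So the grammar is NOT LR(0).

Answer: No. Shift-reduce conflict between [A → ; .] and [A → . ;]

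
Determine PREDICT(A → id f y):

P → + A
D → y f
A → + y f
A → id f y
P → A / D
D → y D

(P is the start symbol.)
{ 'id' }

PREDICT(A → id f y) = (FIRST(RHS) \ {ε}) ∪ (FOLLOW(A) if ε ∈ FIRST(RHS), i.e. RHS ⇒* ε)
FIRST(id f y) = { 'id' }
ε ∉ FIRST(id f y), so FOLLOW(A) is not added.
PREDICT(A → id f y) = { 'id' }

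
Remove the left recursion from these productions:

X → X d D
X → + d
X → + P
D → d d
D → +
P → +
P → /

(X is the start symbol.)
X → + d X'
X → + P X'
X' → d D X'
X' → ε
D → d d
D → +
P → +
P → /

X is directly left-recursive. The standard transformation for
  A → A α₁ | ... | A α_m | β₁ | ... | β_n
is
  A  → β₁ A' | ... | β_n A'
  A' → α₁ A' | ... | α_m A' | ε

X → + d becomes X → + d X'
X → + P becomes X → + P X'
X → X d D becomes X' → d D X'
Add X' → ε

Productions for other non-terminals are unchanged:
  D → d d
  D → +
  P → +
  P → /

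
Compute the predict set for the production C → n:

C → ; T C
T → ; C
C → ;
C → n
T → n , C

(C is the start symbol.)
{ 'n' }

PREDICT(C → n) = (FIRST(RHS) \ {ε}) ∪ (FOLLOW(C) if ε ∈ FIRST(RHS), i.e. RHS ⇒* ε)
FIRST(n) = { 'n' }
ε ∉ FIRST(n), so FOLLOW(C) is not added.
PREDICT(C → n) = { 'n' }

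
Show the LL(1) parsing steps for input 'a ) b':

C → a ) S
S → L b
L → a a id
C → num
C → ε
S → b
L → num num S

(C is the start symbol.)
Stack is shown with the top on the left.

Stack    Input    Action
------------------------
C $      a ) b $  output C → a ) S
a ) S $  a ) b $  match 'a'
) S $    ) b $    match ')'
S $      b $      output S → b
b $      b $      match 'b'
$        $        accept

The string is accepted.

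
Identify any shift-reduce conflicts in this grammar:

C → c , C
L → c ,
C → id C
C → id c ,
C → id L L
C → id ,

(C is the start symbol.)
Yes — I8: [C → id c , .] vs [C → . c , C]

A shift-reduce conflict occurs when an LR(0) state has both:
  - a complete (reduce) item [A → α .] (dot at the end), and
  - a shift item [B → β . c γ] (dot before a terminal).

Augment with C' → C and build the canonical LR(0) collection (I0 = CLOSURE({[C' → . C]}), then GOTO on every symbol after a dot until no new states appear). It has 14 states:
  I0: { [C → . c , C], [C → . id ,], [C → . id C], [C → . id L L], [C → . id c ,], [C' → . C] }  — shift
  I1: { [C' → C .] }  — accept
  I2: { [C → c . , C] }  — shift
  I3: { [C → . c , C], [C → . id ,], [C → . id C], [C → . id L L], [C → . id c ,], [C → id . ,], [C → id . C], [C → id . L L], [C → id . c ,], [L → . c ,] }  — shift
  I4: { [C → id , .] }  — reduce
  I5: { [C → id C .] }  — reduce
  I6: { [C → id L . L], [L → . c ,] }  — shift
  I7: { [C → c . , C], [C → id c . ,], [L → c . ,] }  — shift
  I8: { [C → . c , C], [C → . id ,], [C → . id C], [C → . id L L], [C → . id c ,], [C → c , . C], [C → id c , .], [L → c , .] }  — shift, 2 reduces
  I9: { [C → c , C .] }  — reduce
  I10: { [C → id L L .] }  — reduce
  I11: { [L → c . ,] }  — shift
  I12: { [L → c , .] }  — reduce
  I13: { [C → . c , C], [C → . id ,], [C → . id C], [C → . id L L], [C → . id c ,], [C → c , . C] }  — shift

I8 contains reduce items [C → id c , .], [L → c , .] and shift items [C → . c , C], [C → . id ,], [C → . id C], [C → . id L L], [C → . id c ,] — shift-reduce conflict.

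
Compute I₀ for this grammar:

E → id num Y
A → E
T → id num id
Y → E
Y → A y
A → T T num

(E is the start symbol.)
First, augment the grammar with E' → E
I₀ = CLOSURE({ [E' → . E] }):
  [E' → . E] has the dot before E: add [E → . id num Y]
No further items can be added.

I₀ = { [E → . id num Y], [E' → . E] }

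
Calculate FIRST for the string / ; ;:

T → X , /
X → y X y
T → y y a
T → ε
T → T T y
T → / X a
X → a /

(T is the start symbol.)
{ '/' }

To compute FIRST(/ ; ;), process the symbols left to right:
Symbol / is a terminal. Add '/' and stop.
FIRST(/ ; ;) = { '/' }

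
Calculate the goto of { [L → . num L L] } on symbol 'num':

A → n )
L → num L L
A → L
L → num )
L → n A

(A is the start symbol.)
{ [L → . n A], [L → . num )], [L → . num L L], [L → num . L L] }

GOTO(I, 'num') = CLOSURE({ [A → αX.β] : [A → α.Xβ] ∈ I, X = 'num' })

Items with dot before 'num', with the dot advanced:
  [L → . num L L] → [L → num . L L]
Closure of the advanced items:
  [L → num . L L] has the dot before L: add [L → . num L L], [L → . num )], [L → . n A]

GOTO = { [L → . n A], [L → . num )], [L → . num L L], [L → num . L L] }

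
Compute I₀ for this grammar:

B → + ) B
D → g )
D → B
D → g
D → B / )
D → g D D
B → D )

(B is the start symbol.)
{ [B → . + ) B], [B → . D )], [B' → . B], [D → . B / )], [D → . B], [D → . g )], [D → . g D D], [D → . g] }

First, augment the grammar with B' → B
I₀ = CLOSURE({ [B' → . B] }):
  [B' → . B] has the dot before B: add [B → . + ) B], [B → . D )]
  [B → . D )] has the dot before D: add [D → . g )], [D → . B], [D → . g], [D → . B / )], [D → . g D D]
No further items can be added.

I₀ = { [B → . + ) B], [B → . D )], [B' → . B], [D → . B / )], [D → . B], [D → . g )], [D → . g D D], [D → . g] }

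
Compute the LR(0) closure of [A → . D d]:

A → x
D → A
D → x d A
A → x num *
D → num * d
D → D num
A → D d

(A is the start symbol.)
{ [A → . D d], [A → . x num *], [A → . x], [D → . A], [D → . D num], [D → . num * d], [D → . x d A] }

To compute CLOSURE, for each item [A → α.Bβ] where B is a non-terminal, add [B → .γ] for all productions B → γ; repeat for the newly added items until nothing changes.

Start with: [A → . D d]
  [A → . D d] has the dot before D: add [D → . A], [D → . x d A], [D → . num * d], [D → . D num]
  [D → . A] has the dot before A: add [A → . x], [A → . x num *]
No further items can be added.

CLOSURE = { [A → . D d], [A → . x num *], [A → . x], [D → . A], [D → . D num], [D → . num * d], [D → . x d A] }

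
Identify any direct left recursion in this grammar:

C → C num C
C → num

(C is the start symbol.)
Direct left recursion occurs when N → N α for some non-terminal N (the right-hand side begins with the left-hand side itself).

C → C num C: LEFT RECURSIVE (starts with C)
C → num: starts with num

The grammar has direct left recursion on: C.

Answer: Yes, C is left-recursive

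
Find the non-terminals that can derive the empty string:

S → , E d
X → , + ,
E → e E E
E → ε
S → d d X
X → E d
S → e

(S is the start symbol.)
A non-terminal is nullable if it can derive ε (the empty string): either it has an ε-production, or it has a production whose right-hand side consists entirely of nullable non-terminals.

ε-productions: E → ε
So E is immediately nullable.
No further non-terminal can be added: every production for the remaining non-terminals contains a terminal or a non-nullable non-terminal.
Nullable = { 'E' }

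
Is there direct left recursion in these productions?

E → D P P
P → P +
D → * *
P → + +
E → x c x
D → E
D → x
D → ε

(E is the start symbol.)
E → D P P: starts with D
P → P +: LEFT RECURSIVE (starts with P)
D → * *: starts with '*'
P → + +: starts with '+'
E → x c x: starts with x
D → E: starts with E
D → x: starts with x
D → ε: starts with ε

The grammar has direct left recursion on: P.

Answer: Yes, P is left-recursive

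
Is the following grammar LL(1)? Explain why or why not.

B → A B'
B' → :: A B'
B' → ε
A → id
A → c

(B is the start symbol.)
Relevant sets:
  FOLLOW(B') = { $ }

For B':
  PREDICT(B' → :: A B') = { '::' }
  PREDICT(B' → ε) = { $ }
For A:
  PREDICT(A → id) = { 'id' }
  PREDICT(A → c) = { 'c' }
B has a single production, so nothing to check there.

All predict sets are disjoint. The grammar IS LL(1).

Answer: Yes, the grammar is LL(1).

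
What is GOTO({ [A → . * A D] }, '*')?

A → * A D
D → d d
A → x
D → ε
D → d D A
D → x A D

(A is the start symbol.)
GOTO(I, '*') = CLOSURE({ [A → αX.β] : [A → α.Xβ] ∈ I, X = '*' })

Items with dot before '*', with the dot advanced:
  [A → . * A D] → [A → * . A D]
Closure of the advanced items:
  [A → * . A D] has the dot before A: add [A → . * A D], [A → . x]

GOTO = { [A → * . A D], [A → . * A D], [A → . x] }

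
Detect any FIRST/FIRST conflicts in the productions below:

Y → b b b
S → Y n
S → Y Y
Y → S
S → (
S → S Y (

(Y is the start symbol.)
FIRST sets of the non-terminals at (or reachable through a nullable prefix from) the front of some alternative:
  FIRST(S) = { '(', 'b' }
  FIRST(Y) = { '(', 'b' }

Productions for Y:
  Y → b b b: FIRST = { 'b' }
  Y → S: FIRST = { '(', 'b' }
Productions for S:
  S → Y n: FIRST = { '(', 'b' }
  S → Y Y: FIRST = { '(', 'b' }
  S → (: FIRST = { '(' }
  S → S Y (: FIRST = { '(', 'b' }

Conflict for Y: Y → b b b and Y → S
  Overlap: { 'b' }
Conflict for S: S → Y n and S → Y Y
  Overlap: { '(', 'b' }
Conflict for S: S → Y n and S → (
  Overlap: { '(' }
Conflict for S: S → Y n and S → S Y (
  Overlap: { '(', 'b' }
Conflict for S: S → Y Y and S → (
  Overlap: { '(' }
Conflict for S: S → Y Y and S → S Y (
  Overlap: { '(', 'b' }
Conflict for S: S → ( and S → S Y (
  Overlap: { '(' }

Answer: Yes. Y → b b b / Y → S on { 'b' }; S → Y n / S → Y Y on { '(', 'b' }; S → Y n / S → '(' on { '(' }; S → Y n / S → S Y '(' on { '(', 'b' }; S → Y Y / S → '(' on { '(' }; S → Y Y / S → S Y '(' on { '(', 'b' }; S → '(' / S → S Y '(' on { '(' }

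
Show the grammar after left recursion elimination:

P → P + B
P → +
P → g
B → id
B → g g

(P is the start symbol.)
P is directly left-recursive. The standard transformation for
  A → A α₁ | ... | A α_m | β₁ | ... | β_n
is
  A  → β₁ A' | ... | β_n A'
  A' → α₁ A' | ... | α_m A' | ε

P → + becomes P → + P'
P → g becomes P → g P'
P → P + B becomes P' → + B P'
Add P' → ε

Productions for other non-terminals are unchanged:
  B → id
  B → g g

Resulting grammar:
P → + P'
P → g P'
P' → + B P'
P' → ε
B → id
B → g g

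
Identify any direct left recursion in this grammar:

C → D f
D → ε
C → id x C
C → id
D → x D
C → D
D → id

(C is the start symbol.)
Direct left recursion occurs when N → N α for some non-terminal N (the right-hand side begins with the left-hand side itself).

C → D f: starts with D
D → ε: starts with ε
C → id x C: starts with id
C → id: starts with id
D → x D: starts with x
C → D: starts with D
D → id: starts with id

No direct left recursion found.

Answer: No direct left recursion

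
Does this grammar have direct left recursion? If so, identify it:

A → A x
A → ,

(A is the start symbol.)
Direct left recursion occurs when N → N α for some non-terminal N (the right-hand side begins with the left-hand side itself).

A → A x: LEFT RECURSIVE (starts with A)
A → ,: starts with ','

The grammar has direct left recursion on: A.

Answer: Yes, A is left-recursive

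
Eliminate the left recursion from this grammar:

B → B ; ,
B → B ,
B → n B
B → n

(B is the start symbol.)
B → n B B'
B → n B'
B' → ; , B'
B' → , B'
B' → ε

B is directly left-recursive. The standard transformation for
  A → A α₁ | ... | A α_m | β₁ | ... | β_n
is
  A  → β₁ A' | ... | β_n A'
  A' → α₁ A' | ... | α_m A' | ε

B → n B becomes B → n B B'
B → n becomes B → n B'
B → B ; , becomes B' → ; , B'
B → B , becomes B' → , B'
Add B' → ε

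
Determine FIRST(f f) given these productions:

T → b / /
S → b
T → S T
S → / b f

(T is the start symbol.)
{ 'f' }

To compute FIRST(f f), process the symbols left to right:
Symbol f is a terminal. Add 'f' and stop.
FIRST(f f) = { 'f' }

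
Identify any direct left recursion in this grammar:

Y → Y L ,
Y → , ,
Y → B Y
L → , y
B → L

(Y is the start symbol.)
Y → Y L ,: LEFT RECURSIVE (starts with Y)
Y → , ,: starts with ','
Y → B Y: starts with B
L → , y: starts with ','
B → L: starts with L

The grammar has direct left recursion on: Y.

Answer: Yes, Y is left-recursive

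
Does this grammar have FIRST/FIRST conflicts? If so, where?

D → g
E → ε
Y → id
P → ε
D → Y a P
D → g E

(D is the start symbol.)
Yes. D → g / D → g E on { 'g' }

A FIRST/FIRST conflict occurs when two productions N → α and N → β for the same non-terminal have FIRST(α) ∩ FIRST(β) ≠ ∅ (with ε ∈ FIRST of a nullable right-hand side, so two nullable alternatives also conflict).

FIRST sets of the non-terminals at (or reachable through a nullable prefix from) the front of some alternative:
  FIRST(Y) = { 'id' }

Productions for D:
  D → g: FIRST = { 'g' }
  D → Y a P: FIRST = { 'id' }
  D → g E: FIRST = { 'g' }
E, Y, P have only one production, so no FIRST/FIRST conflict is possible there.

Conflict for D: D → g and D → g E
  Overlap: { 'g' }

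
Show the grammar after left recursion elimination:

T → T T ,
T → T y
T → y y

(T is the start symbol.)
T is directly left-recursive. The standard transformation for
  A → A α₁ | ... | A α_m | β₁ | ... | β_n
is
  A  → β₁ A' | ... | β_n A'
  A' → α₁ A' | ... | α_m A' | ε

T → y y becomes T → y y T'
T → T T , becomes T' → T , T'
T → T y becomes T' → y T'
Add T' → ε

Resulting grammar:
T → y y T'
T' → T , T'
T' → y T'
T' → ε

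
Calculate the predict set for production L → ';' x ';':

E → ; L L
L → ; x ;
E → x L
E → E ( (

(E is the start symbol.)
{ ';' }

PREDICT(L → ';' x ';') = (FIRST(RHS) \ {ε}) ∪ (FOLLOW(L) if ε ∈ FIRST(RHS), i.e. RHS ⇒* ε)
FIRST(';' x ';') = { ';' }
ε ∉ FIRST(';' x ';'), so FOLLOW(L) is not added.
PREDICT(L → ';' x ';') = { ';' }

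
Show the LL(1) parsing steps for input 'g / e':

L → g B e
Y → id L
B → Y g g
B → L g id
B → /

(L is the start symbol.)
LL(1) parsing maintains a stack (initially the start symbol over $) and the input. At each step: if the stack top is a terminal, match it against the current input token; if it is a non-terminal N, replace it with the RHS of M[N, lookahead] (the unique production whose predict set contains the lookahead).

Stack is shown with the top on the left.

Stack    Input    Action
------------------------
L $      g / e $  output L → g B e
g B e $  g / e $  match 'g'
B e $    / e $    output B → /
/ e $    / e $    match '/'
e $      e $      match 'e'
$        $        accept

The string is accepted.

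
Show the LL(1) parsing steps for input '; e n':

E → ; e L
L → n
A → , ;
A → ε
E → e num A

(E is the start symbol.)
LL(1) parsing maintains a stack (initially the start symbol over $) and the input. At each step: if the stack top is a terminal, match it against the current input token; if it is a non-terminal N, replace it with the RHS of M[N, lookahead] (the unique production whose predict set contains the lookahead).

Stack is shown with the top on the left.

Stack    Input    Action
------------------------
E $      ; e n $  output E → ; e L
; e L $  ; e n $  match ';'
e L $    e n $    match 'e'
L $      n $      output L → n
n $      n $      match 'n'
$        $        accept

The string is accepted.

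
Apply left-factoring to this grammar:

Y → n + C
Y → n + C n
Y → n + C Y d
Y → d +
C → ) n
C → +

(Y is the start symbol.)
Left-factoring transforms A → αβ₁ | αβ₂ into A → αA' and A' → β₁ | β₂
(α is the longest common prefix among the alternatives). Repeat until
no nonterminal has two alternatives with a common prefix.

Round 1: Y has alternatives sharing prefix 'n + C'. Introduce Y': Y → n + C Y'
  Add: Y' → ε
  Add: Y' → n
  Add: Y' → Y d

No remaining common prefixes — done.

Resulting grammar:
Y → n + C Y'
Y' → ε
Y' → n
Y' → Y d
Y → d +
C → ) n
C → +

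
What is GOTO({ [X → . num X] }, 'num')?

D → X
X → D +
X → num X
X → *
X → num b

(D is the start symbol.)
GOTO(I, 'num') = CLOSURE({ [A → αX.β] : [A → α.Xβ] ∈ I, X = 'num' })

Items with dot before 'num', with the dot advanced:
  [X → . num X] → [X → num . X]
Closure of the advanced items:
  [X → num . X] has the dot before X: add [X → . D +], [X → . num X], [X → . *], [X → . num b]
  [X → . D +] has the dot before D: add [D → . X]

GOTO = { [D → . X], [X → . *], [X → . D +], [X → . num X], [X → . num b], [X → num . X] }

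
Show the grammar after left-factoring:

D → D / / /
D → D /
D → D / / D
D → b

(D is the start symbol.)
Left-factoring transforms A → αβ₁ | αβ₂ into A → αA' and A' → β₁ | β₂
(α is the longest common prefix among the alternatives). Repeat until
no nonterminal has two alternatives with a common prefix.

Round 1: D has alternatives sharing prefix 'D /'. Introduce D': D → D / D'
  Add: D' → / /
  Add: D' → ε
  Add: D' → / D

Round 2: D' has alternatives sharing prefix '/'. Introduce D'': D' → / D''
  Add: D'' → /
  Add: D'' → D

No remaining common prefixes — done.

Resulting grammar:
D → D / D'
D' → / D''
D'' → /
D'' → D
D' → ε
D → b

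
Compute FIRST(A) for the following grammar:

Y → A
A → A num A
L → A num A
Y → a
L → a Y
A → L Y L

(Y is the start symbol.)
FIRST sets of the other non-terminals involved (by the same procedure, iterated to a fixed point):
  FIRST(L) = { 'a' }

From A → A num A:
  - A is the symbol being defined: contributes nothing new
    A is not nullable, so stop
From A → L Y L:
  - L is a non-terminal: add FIRST(L) \ {ε} = { 'a' }
    L is not nullable, so stop

Collecting: FIRST(A) = { 'a' }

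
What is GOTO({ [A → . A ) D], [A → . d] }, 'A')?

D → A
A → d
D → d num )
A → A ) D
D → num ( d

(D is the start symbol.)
GOTO(I, 'A') = CLOSURE({ [A → αX.β] : [A → α.Xβ] ∈ I, X = 'A' })

Items with dot before 'A', with the dot advanced:
  [A → . A ) D] → [A → A . ) D]
Closure adds nothing (no advanced item has the dot before a non-terminal).

GOTO = { [A → A . ) D] }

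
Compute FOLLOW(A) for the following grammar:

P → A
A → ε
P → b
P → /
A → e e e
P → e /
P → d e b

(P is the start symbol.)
{ $ }

To compute FOLLOW(A), find every occurrence of A on a right-hand side N → α A β: add FIRST(β) \ {ε}, and if β is empty or nullable also add FOLLOW(N). Iterate to a fixed point.

In P → A: A is at the end, add FOLLOW(P)

The FOLLOW sets referred to above (computed the same way, to a fixed point):
  FOLLOW(P) = { $ }

Taking the union: FOLLOW(A) = { $ }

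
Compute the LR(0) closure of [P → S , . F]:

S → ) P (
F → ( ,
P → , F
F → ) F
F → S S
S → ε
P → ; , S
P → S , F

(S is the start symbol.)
{ [F → . ( ,], [F → . ) F], [F → . S S], [P → S , . F], [S → . ) P (], [S → .] }

To compute CLOSURE, for each item [A → α.Bβ] where B is a non-terminal, add [B → .γ] for all productions B → γ; repeat for the newly added items until nothing changes.

Start with: [P → S , . F]
  [P → S , . F] has the dot before F: add [F → . ( ,], [F → . ) F], [F → . S S]
  [F → . S S] has the dot before S: add [S → . ) P (], [S → .]
No further items can be added.

CLOSURE = { [F → . ( ,], [F → . ) F], [F → . S S], [P → S , . F], [S → . ) P (], [S → .] }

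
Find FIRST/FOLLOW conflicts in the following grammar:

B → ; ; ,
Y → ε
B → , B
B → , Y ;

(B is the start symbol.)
A FIRST/FOLLOW conflict occurs when a non-terminal N has a nullable alternative N → β (β ⇒* ε) and another alternative N → α with FIRST(α) ∩ FOLLOW(N) ≠ ∅: on such a lookahead the parser cannot decide between expanding α and letting N vanish via β.

Nullable non-terminals: Y.
Y has a nullable alternative but only one production, so nothing to check.

B has no nullable alternative, so no FIRST/FOLLOW check is needed there.

No FIRST/FOLLOW conflicts found.

Answer: No FIRST/FOLLOW conflicts.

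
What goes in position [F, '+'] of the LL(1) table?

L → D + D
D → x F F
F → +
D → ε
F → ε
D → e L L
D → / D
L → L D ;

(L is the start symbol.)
F → +, F → ε

To find M[F, '+'], we find productions for F where '+' is in the predict set (PREDICT(N → α) = (FIRST(α) \ {ε}) ∪ (FOLLOW(N) if α ⇒* ε)).

Relevant sets:
  FOLLOW(F) = { $, '+', '/', ';', 'e', 'x' }

F → +: PREDICT = { '+' }
  '+' is in predict set, so this production goes in M[F, '+']
F → ε: PREDICT = { $, '+', '/', ';', 'e', 'x' }
  '+' is in predict set, so this production goes in M[F, '+']

M[F, '+'] = F → +, F → ε  (a multiply-defined cell — the grammar is not LL(1))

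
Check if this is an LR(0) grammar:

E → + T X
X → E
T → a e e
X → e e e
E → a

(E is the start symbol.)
A grammar is LR(0) if no state in the canonical LR(0) collection has:
  - both a shift item (dot before a terminal) and a complete item (shift-reduce conflict), or
  - two or more complete items (reduce-reduce conflict; the accept item [E' → E .] counts as a complete item here).

Augment with E' → E and build the canonical LR(0) collection (I0 = CLOSURE({[E' → . E]}), then GOTO on every symbol after a dot until no new states appear). It has 13 states:
  I0: { [E → . + T X], [E → . a], [E' → . E] }  — shift
  I1: { [E → + . T X], [T → . a e e] }  — shift
  I2: { [E' → E .] }  — accept
  I3: { [E → a .] }  — reduce
  I4: { [E → + T . X], [E → . + T X], [E → . a], [X → . E], [X → . e e e] }  — shift
  I5: { [T → a . e e] }  — shift
  I6: { [T → a e . e] }  — shift
  I7: { [T → a e e .] }  — reduce
  I8: { [X → E .] }  — reduce
  I9: { [E → + T X .] }  — reduce
  I10: { [X → e . e e] }  — shift
  I11: { [X → e e . e] }  — shift
  I12: { [X → e e e .] }  — reduce

Every state is either a pure shift/goto state or contains exactly one complete item and nothing to shift — no conflicts. The grammar is LR(0).

Answer: Yes, the grammar is LR(0)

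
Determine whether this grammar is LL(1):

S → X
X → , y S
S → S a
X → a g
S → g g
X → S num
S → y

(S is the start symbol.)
A grammar is LL(1) if for each non-terminal N with multiple productions, the predict sets of those productions are pairwise disjoint, where PREDICT(N → α) = (FIRST(α) \ {ε}) ∪ (FOLLOW(N) if α ⇒* ε).

Relevant sets:
  FIRST(X) = { ',', 'a', 'g', 'y' }
  FIRST(S) = { ',', 'a', 'g', 'y' }

For S:
  PREDICT(S → X) = { ',', 'a', 'g', 'y' }
  PREDICT(S → S a) = { ',', 'a', 'g', 'y' }
  PREDICT(S → g g) = { 'g' }
  PREDICT(S → y) = { 'y' }
For X:
  PREDICT(X → ',' y S) = { ',' }
  PREDICT(X → a g) = { 'a' }
  PREDICT(X → S num) = { ',', 'a', 'g', 'y' }

Conflict found: Predict set conflict for S: { ',', 'a', 'g', 'y' }
The grammar is NOT LL(1).

Answer: No. Predict set conflict for S: { ',', 'a', 'g', 'y' }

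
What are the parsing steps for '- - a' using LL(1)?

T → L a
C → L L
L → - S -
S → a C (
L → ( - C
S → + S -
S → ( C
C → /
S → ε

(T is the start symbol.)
Stack is shown with the top on the left.

Stack      Input    Action
--------------------------
T $        - - a $  output T → L a
L a $      - - a $  output L → - S -
- S - a $  - - a $  match '-'
S - a $    - a $    output S → ε
- a $      - a $    match '-'
a $        a $      match 'a'
$          $        accept

The string is accepted.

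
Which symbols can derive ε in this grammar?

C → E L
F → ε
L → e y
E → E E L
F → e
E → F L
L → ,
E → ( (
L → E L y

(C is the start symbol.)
{ 'F' }

ε-productions: F → ε
So F is immediately nullable.
No further non-terminal can be added: every production for the remaining non-terminals contains a terminal or a non-nullable non-terminal.
Nullable = { 'F' }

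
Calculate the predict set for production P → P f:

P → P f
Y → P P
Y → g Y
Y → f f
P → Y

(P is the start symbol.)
{ 'f', 'g' }

PREDICT(P → P f) = (FIRST(RHS) \ {ε}) ∪ (FOLLOW(P) if ε ∈ FIRST(RHS), i.e. RHS ⇒* ε)
FIRST(P) = { 'f', 'g' }
FIRST(P f) = { 'f', 'g' }
ε ∉ FIRST(P f), so FOLLOW(P) is not added.
PREDICT(P → P f) = { 'f', 'g' }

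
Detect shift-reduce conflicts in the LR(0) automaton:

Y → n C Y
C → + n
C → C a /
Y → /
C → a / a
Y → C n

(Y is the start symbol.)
Yes — I10: [C → C a / .] vs [C → a / . a]

Augment with Y' → Y and build the canonical LR(0) collection (I0 = CLOSURE({[Y' → . Y]}), then GOTO on every symbol after a dot until no new states appear). It has 17 states:
  I0: { [C → . + n], [C → . C a /], [C → . a / a], [Y → . /], [Y → . C n], [Y → . n C Y], [Y' → . Y] }  — shift
  I1: { [C → + . n] }  — shift
  I2: { [Y → / .] }  — reduce
  I3: { [C → C . a /], [Y → C . n] }  — shift
  I4: { [Y' → Y .] }  — accept
  I5: { [C → a . / a] }  — shift
  I6: { [C → . + n], [C → . C a /], [C → . a / a], [Y → n . C Y] }  — shift
  I7: { [C → . + n], [C → . C a /], [C → . a / a], [C → C . a /], [Y → . /], [Y → . C n], [Y → . n C Y], [Y → n C . Y] }  — shift
  I8: { [Y → n C Y .] }  — reduce
  I9: { [C → C a . /], [C → a . / a] }  — shift
  I10: { [C → C a / .], [C → a / . a] }  — shift, reduce
  I11: { [C → a / a .] }  — reduce
  I12: { [C → a / . a] }  — shift
  I13: { [C → C a . /] }  — shift
  I14: { [Y → C n .] }  — reduce
  I15: { [C → C a / .] }  — reduce
  I16: { [C → + n .] }  — reduce

I10 contains reduce item [C → C a / .] and shift item [C → a / . a] — shift-reduce conflict.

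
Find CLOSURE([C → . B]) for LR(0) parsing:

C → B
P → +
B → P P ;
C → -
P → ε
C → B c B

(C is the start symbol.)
To compute CLOSURE, for each item [A → α.Bβ] where B is a non-terminal, add [B → .γ] for all productions B → γ; repeat for the newly added items until nothing changes.

Start with: [C → . B]
  [C → . B] has the dot before B: add [B → . P P ;]
  [B → . P P ;] has the dot before P: add [P → . +], [P → .]
No further items can be added.

CLOSURE = { [B → . P P ;], [C → . B], [P → . +], [P → .] }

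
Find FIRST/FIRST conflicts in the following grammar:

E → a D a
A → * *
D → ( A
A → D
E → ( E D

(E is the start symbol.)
No FIRST/FIRST conflicts.

A FIRST/FIRST conflict occurs when two productions N → α and N → β for the same non-terminal have FIRST(α) ∩ FIRST(β) ≠ ∅ (with ε ∈ FIRST of a nullable right-hand side, so two nullable alternatives also conflict).

FIRST sets of the non-terminals at (or reachable through a nullable prefix from) the front of some alternative:
  FIRST(D) = { '(' }

Productions for E:
  E → a D a: FIRST = { 'a' }
  E → ( E D: FIRST = { '(' }
Productions for A:
  A → * *: FIRST = { '*' }
  A → D: FIRST = { '(' }
D has only one production, so no FIRST/FIRST conflict is possible there.

All alternatives of each non-terminal have pairwise disjoint FIRST sets.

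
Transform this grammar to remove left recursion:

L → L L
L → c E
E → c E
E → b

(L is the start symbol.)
L → c E L'
L' → L L'
L' → ε
E → c E
E → b

L is directly left-recursive. The standard transformation for
  A → A α₁ | ... | A α_m | β₁ | ... | β_n
is
  A  → β₁ A' | ... | β_n A'
  A' → α₁ A' | ... | α_m A' | ε

L → c E becomes L → c E L'
L → L L becomes L' → L L'
Add L' → ε

Productions for other non-terminals are unchanged:
  E → c E
  E → b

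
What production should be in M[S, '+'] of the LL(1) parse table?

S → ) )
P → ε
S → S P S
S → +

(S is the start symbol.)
S → S P S, S → +

To find M[S, '+'], we find productions for S where '+' is in the predict set (PREDICT(N → α) = (FIRST(α) \ {ε}) ∪ (FOLLOW(N) if α ⇒* ε)).

Relevant sets:
  FIRST(S) = { ')', '+' }

S → ) ): PREDICT = { ')' }
S → S P S: PREDICT = { ')', '+' }
  '+' is in predict set, so this production goes in M[S, '+']
S → +: PREDICT = { '+' }
  '+' is in predict set, so this production goes in M[S, '+']

M[S, '+'] = S → S P S, S → +  (a multiply-defined cell — the grammar is not LL(1))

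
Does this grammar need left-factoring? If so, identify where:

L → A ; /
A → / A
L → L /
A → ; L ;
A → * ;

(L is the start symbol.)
Left-factoring is needed when two productions for the same non-terminal
share a common prefix on the right-hand side.

Productions for L:
  L → A ; /
  L → L /
Productions for A:
  A → / A
  A → ; L ;
  A → * ;

No common prefixes found.

Answer: No, left-factoring is not needed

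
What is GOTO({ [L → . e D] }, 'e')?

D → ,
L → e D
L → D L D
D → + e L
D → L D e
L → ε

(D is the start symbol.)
{ [D → . + e L], [D → . ,], [D → . L D e], [L → . D L D], [L → . e D], [L → .], [L → e . D] }

GOTO(I, 'e') = CLOSURE({ [A → αX.β] : [A → α.Xβ] ∈ I, X = 'e' })

Items with dot before 'e', with the dot advanced:
  [L → . e D] → [L → e . D]
Closure of the advanced items:
  [L → e . D] has the dot before D: add [D → . ,], [D → . + e L], [D → . L D e]
  [D → . L D e] has the dot before L: add [L → . e D], [L → . D L D], [L → .]

GOTO = { [D → . + e L], [D → . ,], [D → . L D e], [L → . D L D], [L → . e D], [L → .], [L → e . D] }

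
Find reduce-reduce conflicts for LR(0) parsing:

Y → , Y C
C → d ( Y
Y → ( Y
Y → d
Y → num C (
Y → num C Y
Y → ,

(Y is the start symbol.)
No reduce-reduce conflicts

A reduce-reduce conflict occurs when an LR(0) state has two complete items [A → α .] and [B → β .] — both call for a reduction, and with no lookahead the parser cannot choose between them.

Augment with Y' → Y and build the canonical LR(0) collection (I0 = CLOSURE({[Y' → . Y]}), then GOTO on every symbol after a dot until no new states appear). It has 15 states:
  I0: { [Y → . ( Y], [Y → . , Y C], [Y → . ,], [Y → . d], [Y → . num C (], [Y → . num C Y], [Y' → . Y] }  — shift
  I1: { [Y → ( . Y], [Y → . ( Y], [Y → . , Y C], [Y → . ,], [Y → . d], [Y → . num C (], [Y → . num C Y] }  — shift
  I2: { [Y → , . Y C], [Y → , .], [Y → . ( Y], [Y → . , Y C], [Y → . ,], [Y → . d], [Y → . num C (], [Y → . num C Y] }  — shift, reduce
  I3: { [Y' → Y .] }  — accept
  I4: { [Y → d .] }  — reduce
  I5: { [C → . d ( Y], [Y → num . C (], [Y → num . C Y] }  — shift
  I6: { [Y → . ( Y], [Y → . , Y C], [Y → . ,], [Y → . d], [Y → . num C (], [Y → . num C Y], [Y → num C . (], [Y → num C . Y] }  — shift
  I7: { [C → d . ( Y] }  — shift
  I8: { [C → d ( . Y], [Y → . ( Y], [Y → . , Y C], [Y → . ,], [Y → . d], [Y → . num C (], [Y → . num C Y] }  — shift
  I9: { [C → d ( Y .] }  — reduce
  I10: { [Y → ( . Y], [Y → . ( Y], [Y → . , Y C], [Y → . ,], [Y → . d], [Y → . num C (], [Y → . num C Y], [Y → num C ( .] }  — shift, reduce
  I11: { [Y → num C Y .] }  — reduce
  I12: { [Y → ( Y .] }  — reduce
  I13: { [C → . d ( Y], [Y → , Y . C] }  — shift
  I14: { [Y → , Y C .] }  — reduce

No state contains more than one complete item.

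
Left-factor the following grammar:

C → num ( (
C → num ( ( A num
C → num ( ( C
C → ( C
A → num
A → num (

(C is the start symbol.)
C → num ( ( C'
C' → ε
C' → A num
C' → C
C → ( C
A → num A'
A' → ε
A' → (

Left-factoring transforms A → αβ₁ | αβ₂ into A → αA' and A' → β₁ | β₂
(α is the longest common prefix among the alternatives). Repeat until
no nonterminal has two alternatives with a common prefix.

Round 1: C has alternatives sharing prefix 'num ( ('. Introduce C': C → num ( ( C'
  Add: C' → ε
  Add: C' → A num
  Add: C' → C

Round 2: A has alternatives sharing prefix 'num'. Introduce A': A → num A'
  Add: A' → ε
  Add: A' → (

No remaining common prefixes — done.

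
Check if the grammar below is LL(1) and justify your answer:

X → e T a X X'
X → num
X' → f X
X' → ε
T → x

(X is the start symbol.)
No. Predict set conflict for X': { 'f' }

A grammar is LL(1) if for each non-terminal N with multiple productions, the predict sets of those productions are pairwise disjoint, where PREDICT(N → α) = (FIRST(α) \ {ε}) ∪ (FOLLOW(N) if α ⇒* ε).

Relevant sets:
  FOLLOW(X') = { $, 'f' }

For X:
  PREDICT(X → e T a X X') = { 'e' }
  PREDICT(X → num) = { 'num' }
For X':
  PREDICT(X' → f X) = { 'f' }
  PREDICT(X' → ε) = { $, 'f' }
T has a single production, so nothing to check there.

Conflict found: Predict set conflict for X': { 'f' }
The grammar is NOT LL(1).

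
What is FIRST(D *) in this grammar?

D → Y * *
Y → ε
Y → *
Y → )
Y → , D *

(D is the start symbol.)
{ ')', '*', ',' }

FIRST sets of the non-terminals involved (from the grammar, by fixed-point iteration):
  FIRST(D) = { ')', '*', ',' }

To compute FIRST(D *), process the symbols left to right:
Symbol D is a non-terminal. Add FIRST(D) \ {ε} = { ')', '*', ',' }
D is not nullable (ε ∉ FIRST(D)), so stop here.
FIRST(D *) = { ')', '*', ',' }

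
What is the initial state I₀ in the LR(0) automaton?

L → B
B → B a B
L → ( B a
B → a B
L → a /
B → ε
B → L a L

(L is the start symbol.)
{ [B → . B a B], [B → . L a L], [B → . a B], [B → .], [L → . ( B a], [L → . B], [L → . a /], [L' → . L] }

First, augment the grammar with L' → L
I₀ = CLOSURE({ [L' → . L] }):
  [L' → . L] has the dot before L: add [L → . B], [L → . ( B a], [L → . a /]
  [L → . B] has the dot before B: add [B → . B a B], [B → . a B], [B → .], [B → . L a L]
No further items can be added.

I₀ = { [B → . B a B], [B → . L a L], [B → . a B], [B → .], [L → . ( B a], [L → . B], [L → . a /], [L' → . L] }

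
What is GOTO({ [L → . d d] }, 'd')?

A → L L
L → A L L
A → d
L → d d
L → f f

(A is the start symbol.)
GOTO(I, 'd') = CLOSURE({ [A → αX.β] : [A → α.Xβ] ∈ I, X = 'd' })

Items with dot before 'd', with the dot advanced:
  [L → . d d] → [L → d . d]
Closure adds nothing (no advanced item has the dot before a non-terminal).

GOTO = { [L → d . d] }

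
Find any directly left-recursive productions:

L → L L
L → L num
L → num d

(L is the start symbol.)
Direct left recursion occurs when N → N α for some non-terminal N (the right-hand side begins with the left-hand side itself).

L → L L: LEFT RECURSIVE (starts with L)
L → L num: LEFT RECURSIVE (starts with L)
L → num d: starts with num

The grammar has direct left recursion on: L.

Answer: Yes, L is left-recursive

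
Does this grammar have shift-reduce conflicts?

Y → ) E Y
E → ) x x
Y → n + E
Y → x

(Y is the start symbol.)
No shift-reduce conflicts

A shift-reduce conflict occurs when an LR(0) state has both:
  - a complete (reduce) item [A → α .] (dot at the end), and
  - a shift item [B → β . c γ] (dot before a terminal).

Augment with Y' → Y and build the canonical LR(0) collection (I0 = CLOSURE({[Y' → . Y]}), then GOTO on every symbol after a dot until no new states appear). It has 12 states:
  I0: { [Y → . ) E Y], [Y → . n + E], [Y → . x], [Y' → . Y] }  — shift
  I1: { [E → . ) x x], [Y → ) . E Y] }  — shift
  I2: { [Y' → Y .] }  — accept
  I3: { [Y → n . + E] }  — shift
  I4: { [Y → x .] }  — reduce
  I5: { [E → . ) x x], [Y → n + . E] }  — shift
  I6: { [E → ) . x x] }  — shift
  I7: { [Y → n + E .] }  — reduce
  I8: { [E → ) x . x] }  — shift
  I9: { [E → ) x x .] }  — reduce
  I10: { [Y → ) E . Y], [Y → . ) E Y], [Y → . n + E], [Y → . x] }  — shift
  I11: { [Y → ) E Y .] }  — reduce

No state contains both a complete item and a shift item.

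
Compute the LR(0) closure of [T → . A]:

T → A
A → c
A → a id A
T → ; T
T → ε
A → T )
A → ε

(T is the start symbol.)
To compute CLOSURE, for each item [A → α.Bβ] where B is a non-terminal, add [B → .γ] for all productions B → γ; repeat for the newly added items until nothing changes.

Start with: [T → . A]
  [T → . A] has the dot before A: add [A → . c], [A → . a id A], [A → . T )], [A → .]
  [A → . T )] has the dot before T: add [T → . ; T], [T → .]
No further items can be added.

CLOSURE = { [A → . T )], [A → . a id A], [A → . c], [A → .], [T → . ; T], [T → . A], [T → .] }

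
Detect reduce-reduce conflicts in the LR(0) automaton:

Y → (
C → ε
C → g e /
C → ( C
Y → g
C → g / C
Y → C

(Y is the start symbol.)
Yes — I1: [C → .] vs [Y → ( .]

A reduce-reduce conflict occurs when an LR(0) state has two complete items [A → α .] and [B → β .] — both call for a reduction, and with no lookahead the parser cannot choose between them.

Augment with Y' → Y and build the canonical LR(0) collection (I0 = CLOSURE({[Y' → . Y]}), then GOTO on every symbol after a dot until no new states appear). It has 12 states:
  I0: { [C → . ( C], [C → . g / C], [C → . g e /], [C → .], [Y → . (], [Y → . C], [Y → . g], [Y' → . Y] }  — shift, reduce
  I1: { [C → ( . C], [C → . ( C], [C → . g / C], [C → . g e /], [C → .], [Y → ( .] }  — shift, 2 reduces
  I2: { [Y → C .] }  — reduce
  I3: { [Y' → Y .] }  — accept
  I4: { [C → g . / C], [C → g . e /], [Y → g .] }  — shift, reduce
  I5: { [C → . ( C], [C → . g / C], [C → . g e /], [C → .], [C → g / . C] }  — shift, reduce
  I6: { [C → g e . /] }  — shift
  I7: { [C → g e / .] }  — reduce
  I8: { [C → ( . C], [C → . ( C], [C → . g / C], [C → . g e /], [C → .] }  — shift, reduce
  I9: { [C → g / C .] }  — reduce
  I10: { [C → g . / C], [C → g . e /] }  — shift
  I11: { [C → ( C .] }  — reduce

I1 contains complete items [C → .], [Y → ( .] — reduce-reduce conflict.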